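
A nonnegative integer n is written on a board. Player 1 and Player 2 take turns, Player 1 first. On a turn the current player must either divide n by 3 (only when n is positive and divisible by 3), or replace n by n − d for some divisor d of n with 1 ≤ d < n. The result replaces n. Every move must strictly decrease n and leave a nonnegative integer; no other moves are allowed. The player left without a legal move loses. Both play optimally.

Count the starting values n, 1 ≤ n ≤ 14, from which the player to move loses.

6

Compute win/loss labels from the base case upward. A position with no move is L. Any other position is W if it can reach an L in one move, else L.
n=0: no move → L
n=1: no move → L
n=2: can move to 1, which is L ⇒ W
n=3: can move to 1, which is L ⇒ W
n=4: moves to 2(W), 3(W); every one is W ⇒ L
n=5: can move to 4, which is L ⇒ W
n=6: can move to 4, which is L ⇒ W
n=7: the only move is to 6(W), a W ⇒ L
n=8: can move to 4, which is L ⇒ W
n=9: moves to 3(W), 6(W), 8(W); every one is W ⇒ L
n=10: can move to 9, which is L ⇒ W
n=11: the only move is to 10(W), a W ⇒ L
n=12: can move to 4, which is L ⇒ W
n=13: the only move is to 12(W), a W ⇒ L
n=14: can move to 7, which is L ⇒ W
L entries with 1 ≤ n ≤ 14 (n=0 is outside the asked range and is not counted): n = 1, 4, 7, 9, 11, 13; that makes 6.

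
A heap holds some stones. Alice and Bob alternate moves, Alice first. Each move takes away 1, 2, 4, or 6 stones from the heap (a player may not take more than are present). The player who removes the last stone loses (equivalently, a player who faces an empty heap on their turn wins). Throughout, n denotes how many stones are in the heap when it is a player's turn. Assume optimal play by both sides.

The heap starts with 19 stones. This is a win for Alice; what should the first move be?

Work bottom-up. With no move the player to move wins. Otherwise the position is W if at least one move leads to an L position for the opponent, and L if every move leads to a W.
n=0: no move; the opponent has just taken the last stone and therefore loses → W
n=1: L (sole option 0(W) is W)
n=2: W (go to 1, an L position)
n=3: W (go to 1, an L position)
n=4: L (options 3(W), 2(W), 0(W) are all W)
n=5: W (go to 4, an L position)
n=6: W (go to 4, an L position)
n=7: W (go to 1, an L position)
n=8: W (go to 4, an L position)
n=9: L (options 8(W), 7(W), 5(W), 3(W) are all W)
n=10: W (go to 9, an L position)
n=11: W (go to 9, an L position)
n=12: L (options 11(W), 10(W), 8(W), 6(W) are all W)
n=13: W (go to 12, an L position)
n=14: W (go to 12, an L position)
n=15: W (go to 9, an L position)
n=16: W (go to 12, an L position)
n=17: L (options 16(W), 15(W), 13(W), 11(W) are all W)
n=18: W (go to 17, an L position)
n=19: W (go to 17, an L position)
From 19, the L positions reachable in one move are: 17.

Remove 2, leaving 17.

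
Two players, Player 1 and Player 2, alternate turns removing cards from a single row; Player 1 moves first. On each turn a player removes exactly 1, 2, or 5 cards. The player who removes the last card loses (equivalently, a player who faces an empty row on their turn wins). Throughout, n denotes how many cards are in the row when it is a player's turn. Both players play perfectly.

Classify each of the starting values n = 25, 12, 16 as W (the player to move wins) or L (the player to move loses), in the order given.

25: L, 12: W, 16: L

Label each position W (a win for the player to move) or L (a loss). A position with no legal move is W; any other position is W exactly when some move reaches an L, and L when every move reaches a W.
n=0: no move; the opponent has just taken the last card and therefore loses → W
n=1: only reaches 0(W), which is W → L
n=2: reaches L-position 1 → W
n=3: reaches L-position 1 → W
n=4: only reaches 3(W), 2(W), all W → L
n=5: reaches L-position 4 → W
n=6: reaches L-position 4 → W
n=7: only reaches 6(W), 5(W), 2(W), all W → L
n=8: reaches L-position 7 → W
n=9: reaches L-position 7 → W
n=10: only reaches 9(W), 8(W), 5(W), all W → L
n=11: reaches L-position 10 → W
n=12: reaches L-position 10 → W
n=13: only reaches 12(W), 11(W), 8(W), all W → L
n=14: reaches L-position 13 → W
n=15: reaches L-position 13 → W
n=16: only reaches 15(W), 14(W), 11(W), all W → L
n=17: reaches L-position 16 → W
n=18: reaches L-position 16 → W
n=19: only reaches 18(W), 17(W), 14(W), all W → L
n=20: reaches L-position 19 → W
n=21: reaches L-position 19 → W
n=22: only reaches 21(W), 20(W), 17(W), all W → L
n=23: reaches L-position 22 → W
n=24: reaches L-position 22 → W
n=25: only reaches 24(W), 23(W), 20(W), all W → L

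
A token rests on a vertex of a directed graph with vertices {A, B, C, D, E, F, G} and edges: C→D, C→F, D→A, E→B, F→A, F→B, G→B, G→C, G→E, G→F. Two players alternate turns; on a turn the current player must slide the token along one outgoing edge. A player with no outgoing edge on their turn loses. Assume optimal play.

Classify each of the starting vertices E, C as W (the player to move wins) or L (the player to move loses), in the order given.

E: W, C: L

Use the standard recursion: the mover loses at a terminal position; elsewhere, the mover wins exactly when some move hands the opponent an L position.
Every edge goes from a vertex to one that appears earlier in the order A, B, D, F, E, C, G, so processing vertices in that order labels each vertex after all of its successors.
A: no outgoing edge → L
B: no outgoing edge → L
D: →A(L), so W
F: →B(L), so W
E: →B(L), so W
C: →F(W), D(W) — all W, so L
G: →C(L), so W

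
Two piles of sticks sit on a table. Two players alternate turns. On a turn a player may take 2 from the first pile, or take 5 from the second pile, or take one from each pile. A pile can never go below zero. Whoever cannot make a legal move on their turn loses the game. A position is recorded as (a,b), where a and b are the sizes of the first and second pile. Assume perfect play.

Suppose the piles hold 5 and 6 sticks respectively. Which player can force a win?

The second player wins.

Label each position W (a win for the player to move) or L (a loss). A position with no legal move is L; any other position is W exactly when some move reaches an L, and L when every move reaches a W.
No move ever increases a pile, so every position that can arise here has a ≤ 5 and b ≤ 6; it is enough to label the cells with 0 ≤ a ≤ 5 and 0 ≤ b ≤ 6.
Every move lowers a or b (never raises either), so fill the grid row by row in increasing a, and left to right within a row: each cell's successors are then already labelled.
      b=0  b=1  b=2  b=3  b=4  b=5  b=6
a=0:    L    L    L    L    L    W    W
a=1:    L    W    W    W    W    W    L
a=2:    W    W    W    W    W    L    L
a=3:    W    L    L    L    L    L    W
a=4:    L    L    W    W    W    W    W
a=5:    L    W    W    W    W    W    L
Cells with no legal move (terminal, hence L): (0,0), (0,1), (0,2), (0,3), (0,4), (1,0).
The remaining L cells, each justified by listing all of its moves:
(1,6): moves to (1,1)(W), (0,5)(W); every one is W ⇒ L
(2,5): moves to (0,5)(W), (2,0)(W), (1,4)(W); every one is W ⇒ L
(2,6): moves to (0,6)(W), (2,1)(W), (1,5)(W); every one is W ⇒ L
(3,1): moves to (1,1)(W), (2,0)(W); every one is W ⇒ L
(3,2): moves to (1,2)(W), (2,1)(W); every one is W ⇒ L
(3,3): moves to (1,3)(W), (2,2)(W); every one is W ⇒ L
(3,4): moves to (1,4)(W), (2,3)(W); every one is W ⇒ L
(3,5): moves to (1,5)(W), (3,0)(W), (2,4)(W); every one is W ⇒ L
(4,0): the only move is to (2,0)(W), a W ⇒ L
(4,1): moves to (2,1)(W), (3,0)(W); every one is W ⇒ L
(5,0): the only move is to (3,0)(W), a W ⇒ L
(5,6): moves to (3,6)(W), (5,1)(W), (4,5)(W); every one is W ⇒ L
Every other cell has at least one move into one of the L cells above, so it is W.
Every move from (5,6) reaches a W position, so the mover loses.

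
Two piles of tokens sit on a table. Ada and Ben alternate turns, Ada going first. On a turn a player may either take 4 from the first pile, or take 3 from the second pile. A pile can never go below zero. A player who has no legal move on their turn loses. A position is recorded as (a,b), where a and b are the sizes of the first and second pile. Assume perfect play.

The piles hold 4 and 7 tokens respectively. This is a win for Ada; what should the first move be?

Move to (0,7).

Positions with no move are L. A position that does have a move is losing for the player to move precisely when every available move leads to a winning position for the opponent. Fill in the labels:
No move ever increases a pile, so every position that can arise here has a ≤ 4 and b ≤ 7; it is enough to label the cells with 0 ≤ a ≤ 4 and 0 ≤ b ≤ 7.
Every move lowers a or b (never raises either), so fill the grid row by row in increasing a, and left to right within a row: each cell's successors are then already labelled.
      b=0  b=1  b=2  b=3  b=4  b=5  b=6  b=7
a=0:    L    L    L    W    W    W    L    L
a=1:    L    L    L    W    W    W    L    L
a=2:    L    L    L    W    W    W    L    L
a=3:    L    L    L    W    W    W    L    L
a=4:    W    W    W    L    L    L    W    W
Cells with no legal move (terminal, hence L): (0,0), (0,1), (0,2), (1,0), (1,1), (1,2), (2,0), (2,1), (2,2), (3,0), (3,1), (3,2).
The remaining L cells, each justified by listing all of its moves:
(0,6): the only move is to (0,3)(W), a W ⇒ L
(0,7): the only move is to (0,4)(W), a W ⇒ L
(1,6): the only move is to (1,3)(W), a W ⇒ L
(1,7): the only move is to (1,4)(W), a W ⇒ L
(2,6): the only move is to (2,3)(W), a W ⇒ L
(2,7): the only move is to (2,4)(W), a W ⇒ L
(3,6): the only move is to (3,3)(W), a W ⇒ L
(3,7): the only move is to (3,4)(W), a W ⇒ L
(4,3): moves to (0,3)(W), (4,0)(W); every one is W ⇒ L
(4,4): moves to (0,4)(W), (4,1)(W); every one is W ⇒ L
(4,5): moves to (0,5)(W), (4,2)(W); every one is W ⇒ L
Every other cell has at least one move into one of the L cells above, so it is W.
From (4,7), the L positions reachable in one move are: (0,7), (4,4). Any move reaching one of these is winning.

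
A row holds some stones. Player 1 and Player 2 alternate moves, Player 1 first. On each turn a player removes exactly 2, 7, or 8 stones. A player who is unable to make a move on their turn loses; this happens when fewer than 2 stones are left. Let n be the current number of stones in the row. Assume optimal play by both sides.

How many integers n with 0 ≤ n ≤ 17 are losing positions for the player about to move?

7

Positions with no move are L. A position that does have a move is losing for the player to move precisely when every available move leads to a winning position for the opponent. Fill in the labels:
n=0: no move → L
n=1: no move → L
n=2: →0(L), so W
n=3: →1(L), so W
n=4: →2(W) only, which is W, so L
n=5: →3(W) only, which is W, so L
n=6: →4(L), so W
n=7: →5(L), so W
n=8: →1(L), so W
n=9: →1(L), so W
n=10: →8(W), 3(W), 2(W) — all W, so L
n=11: →4(L), so W
n=12: →10(L), so W
n=13: →5(L), so W
n=14: →12(W), 7(W), 6(W) — all W, so L
n=15: →13(W), 8(W), 7(W) — all W, so L
n=16: →14(L), so W
n=17: →15(L), so W
L entries with 0 ≤ n ≤ 17: n = 0, 1, 4, 5, 10, 14, 15; that makes 7.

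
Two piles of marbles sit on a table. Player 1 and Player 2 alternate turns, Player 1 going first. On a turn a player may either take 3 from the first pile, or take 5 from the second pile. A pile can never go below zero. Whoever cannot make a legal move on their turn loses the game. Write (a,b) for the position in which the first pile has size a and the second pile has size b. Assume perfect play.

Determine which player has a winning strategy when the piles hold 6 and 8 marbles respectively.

Build the W/L table. Terminal = L. A non-terminal position is W if it has a move to some L; otherwise it is L.
No move ever increases a pile, so every position that can arise here has a ≤ 6 and b ≤ 8; it is enough to label the cells with 0 ≤ a ≤ 6 and 0 ≤ b ≤ 8.
Every move lowers a or b (never raises either), so fill the grid row by row in increasing a, and left to right within a row: each cell's successors are then already labelled.
      b=0  b=1  b=2  b=3  b=4  b=5  b=6  b=7  b=8
a=0:    L    L    L    L    L    W    W    W    W
a=1:    L    L    L    L    L    W    W    W    W
a=2:    L    L    L    L    L    W    W    W    W
a=3:    W    W    W    W    W    L    L    L    L
a=4:    W    W    W    W    W    L    L    L    L
a=5:    W    W    W    W    W    L    L    L    L
a=6:    L    L    L    L    L    W    W    W    W
Cells with no legal move (terminal, hence L): (0,0), (0,1), (0,2), (0,3), (0,4), (1,0), (1,1), (1,2), (1,3), (1,4), (2,0), (2,1), (2,2), (2,3), (2,4).
The remaining L cells, each justified by listing all of its moves:
(3,5): →(0,5)(W), (3,0)(W) — all W, so L
(3,6): →(0,6)(W), (3,1)(W) — all W, so L
(3,7): →(0,7)(W), (3,2)(W) — all W, so L
(3,8): →(0,8)(W), (3,3)(W) — all W, so L
(4,5): →(1,5)(W), (4,0)(W) — all W, so L
(4,6): →(1,6)(W), (4,1)(W) — all W, so L
(4,7): →(1,7)(W), (4,2)(W) — all W, so L
(4,8): →(1,8)(W), (4,3)(W) — all W, so L
(5,5): →(2,5)(W), (5,0)(W) — all W, so L
(5,6): →(2,6)(W), (5,1)(W) — all W, so L
(5,7): →(2,7)(W), (5,2)(W) — all W, so L
(5,8): →(2,8)(W), (5,3)(W) — all W, so L
(6,0): →(3,0)(W) only, which is W, so L
(6,1): →(3,1)(W) only, which is W, so L
(6,2): →(3,2)(W) only, which is W, so L
(6,3): →(3,3)(W) only, which is W, so L
(6,4): →(3,4)(W) only, which is W, so L
Every other cell has at least one move into one of the L cells above, so it is W.
From (6,8) Player 1 can move to (3,8), reaching an L position.

Player 1 wins.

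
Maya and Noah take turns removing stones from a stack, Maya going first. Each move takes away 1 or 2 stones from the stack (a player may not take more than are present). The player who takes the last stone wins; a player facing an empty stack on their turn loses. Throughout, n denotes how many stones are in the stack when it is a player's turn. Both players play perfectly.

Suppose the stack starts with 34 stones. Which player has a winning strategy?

Build the W/L table. Terminal = L. A non-terminal position is W if it has a move to some L; otherwise it is L.
n=0: no move → L
n=1: can move to 0, which is L ⇒ W
n=2: can move to 0, which is L ⇒ W
n=3: moves to 2(W), 1(W); every one is W ⇒ L
n=4: can move to 3, which is L ⇒ W
n=5: can move to 3, which is L ⇒ W
n=6: moves to 5(W), 4(W); every one is W ⇒ L
n=7: can move to 6, which is L ⇒ W
n=8: can move to 6, which is L ⇒ W
n=9: moves to 8(W), 7(W); every one is W ⇒ L
n=10: can move to 9, which is L ⇒ W
n=11: can move to 9, which is L ⇒ W
n=12: moves to 11(W), 10(W); every one is W ⇒ L
n=13: can move to 12, which is L ⇒ W
n=14: can move to 12, which is L ⇒ W
n=15: moves to 14(W), 13(W); every one is W ⇒ L
n=16: can move to 15, which is L ⇒ W
n=17: can move to 15, which is L ⇒ W
n=18: moves to 17(W), 16(W); every one is W ⇒ L
n=19: can move to 18, which is L ⇒ W
n=20: can move to 18, which is L ⇒ W
n=21: moves to 20(W), 19(W); every one is W ⇒ L
n=22: can move to 21, which is L ⇒ W
n=23: can move to 21, which is L ⇒ W
n=24: moves to 23(W), 22(W); every one is W ⇒ L
n=25: can move to 24, which is L ⇒ W
n=26: can move to 24, which is L ⇒ W
n=27: moves to 26(W), 25(W); every one is W ⇒ L
n=28: can move to 27, which is L ⇒ W
n=29: can move to 27, which is L ⇒ W
n=30: moves to 29(W), 28(W); every one is W ⇒ L
n=31: can move to 30, which is L ⇒ W
n=32: can move to 30, which is L ⇒ W
n=33: moves to 32(W), 31(W); every one is W ⇒ L
n=34: can move to 33, which is L ⇒ W
From 34 Maya can remove 1, leaving 33, reaching an L position.

Maya wins.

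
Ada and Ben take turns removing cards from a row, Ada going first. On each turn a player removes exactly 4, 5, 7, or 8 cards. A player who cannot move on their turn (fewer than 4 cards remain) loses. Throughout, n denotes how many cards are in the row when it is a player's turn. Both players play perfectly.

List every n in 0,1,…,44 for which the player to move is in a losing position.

Work bottom-up. With no move the player to move loses. Otherwise the position is W if at least one move leads to an L position for the opponent, and L if every move leads to a W.
n=0: no move → L
n=1: no move → L
n=2: no move → L
n=3: no move → L
n=4: reaches L-position 0 → W
n=5: reaches L-position 1 → W
n=6: reaches L-position 2 → W
n=7: reaches L-position 3 → W
n=8: reaches L-position 3 → W
n=9: reaches L-position 2 → W
n=10: reaches L-position 3 → W
n=11: reaches L-position 3 → W
n=12: only reaches 8(W), 7(W), 5(W), 4(W), all W → L
n=13: only reaches 9(W), 8(W), 6(W), 5(W), all W → L
n=14: only reaches 10(W), 9(W), 7(W), 6(W), all W → L
n=15: only reaches 11(W), 10(W), 8(W), 7(W), all W → L
n=16: reaches L-position 12 → W
n=17: reaches L-position 13 → W
n=18: reaches L-position 14 → W
n=19: reaches L-position 15 → W
n=20: reaches L-position 15 → W
n=21: reaches L-position 14 → W
n=22: reaches L-position 15 → W
n=23: reaches L-position 15 → W
n=24: only reaches 20(W), 19(W), 17(W), 16(W), all W → L
n=25: only reaches 21(W), 20(W), 18(W), 17(W), all W → L
n=26: only reaches 22(W), 21(W), 19(W), 18(W), all W → L
n=27: only reaches 23(W), 22(W), 20(W), 19(W), all W → L
n=28: reaches L-position 24 → W
n=29: reaches L-position 25 → W
n=30: reaches L-position 26 → W
n=31: reaches L-position 27 → W
n=32: reaches L-position 27 → W
n=33: reaches L-position 26 → W
n=34: reaches L-position 27 → W
n=35: reaches L-position 27 → W
n=36: only reaches 32(W), 31(W), 29(W), 28(W), all W → L
n=37: only reaches 33(W), 32(W), 30(W), 29(W), all W → L
n=38: only reaches 34(W), 33(W), 31(W), 30(W), all W → L
n=39: only reaches 35(W), 34(W), 32(W), 31(W), all W → L
n=40: reaches L-position 36 → W
n=41: reaches L-position 37 → W
n=42: reaches L-position 38 → W
n=43: reaches L-position 39 → W
n=44: reaches L-position 39 → W
The losing starting values of n are exactly the entries labelled L in this table (16 of them).

0, 1, 2, 3, 12, 13, 14, 15, 24, 25, 26, 27, 36, 37, 38, 39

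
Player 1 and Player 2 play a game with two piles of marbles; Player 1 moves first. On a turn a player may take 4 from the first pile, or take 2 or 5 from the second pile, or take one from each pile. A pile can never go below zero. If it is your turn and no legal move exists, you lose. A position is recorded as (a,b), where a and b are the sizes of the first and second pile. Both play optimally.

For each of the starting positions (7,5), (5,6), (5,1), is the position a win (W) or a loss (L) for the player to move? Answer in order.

(7,5): W, (5,6): W, (5,1): L

Build the W/L table. Terminal = L. A non-terminal position is W if it has a move to some L; otherwise it is L.
No move ever increases a pile, so every position that can arise here has a ≤ 7 and b ≤ 6; it is enough to label the cells with 0 ≤ a ≤ 7 and 0 ≤ b ≤ 6.
Every move lowers a or b (never raises either), so fill the grid row by row in increasing a, and left to right within a row: each cell's successors are then already labelled.
      b=0  b=1  b=2  b=3  b=4  b=5  b=6
a=0:    L    L    W    W    L    W    W
a=1:    L    W    W    L    L    W    W
a=2:    L    W    W    L    W    W    L
a=3:    L    W    W    L    W    W    L
a=4:    W    W    L    L    W    W    L
a=5:    W    L    L    W    W    L    W
a=6:    W    L    W    W    L    L    W
a=7:    W    L    W    W    L    W    W
Cells with no legal move (terminal, hence L): (0,0), (0,1), (1,0), (2,0), (3,0).
The remaining L cells, each justified by listing all of its moves:
(0,4): only reaches (0,2)(W), which is W → L
(1,3): only reaches (1,1)(W), (0,2)(W), all W → L
(1,4): only reaches (1,2)(W), (0,3)(W), all W → L
(2,3): only reaches (2,1)(W), (1,2)(W), all W → L
(2,6): only reaches (2,4)(W), (2,1)(W), (1,5)(W), all W → L
(3,3): only reaches (3,1)(W), (2,2)(W), all W → L
(3,6): only reaches (3,4)(W), (3,1)(W), (2,5)(W), all W → L
(4,2): only reaches (0,2)(W), (4,0)(W), (3,1)(W), all W → L
(4,3): only reaches (0,3)(W), (4,1)(W), (3,2)(W), all W → L
(4,6): only reaches (0,6)(W), (4,4)(W), (4,1)(W), (3,5)(W), all W → L
(5,1): only reaches (1,1)(W), (4,0)(W), all W → L
(5,2): only reaches (1,2)(W), (5,0)(W), (4,1)(W), all W → L
(5,5): only reaches (1,5)(W), (5,3)(W), (5,0)(W), (4,4)(W), all W → L
(6,1): only reaches (2,1)(W), (5,0)(W), all W → L
(6,4): only reaches (2,4)(W), (6,2)(W), (5,3)(W), all W → L
(6,5): only reaches (2,5)(W), (6,3)(W), (6,0)(W), (5,4)(W), all W → L
(7,1): only reaches (3,1)(W), (6,0)(W), all W → L
(7,4): only reaches (3,4)(W), (7,2)(W), (6,3)(W), all W → L
Every other cell has at least one move into one of the L cells above, so it is W.
(7,5): the move to (6,4) reaches an L cell, so W
(5,6): the move to (5,1) reaches an L cell, so W
(5,1): one of the L cells justified above, so L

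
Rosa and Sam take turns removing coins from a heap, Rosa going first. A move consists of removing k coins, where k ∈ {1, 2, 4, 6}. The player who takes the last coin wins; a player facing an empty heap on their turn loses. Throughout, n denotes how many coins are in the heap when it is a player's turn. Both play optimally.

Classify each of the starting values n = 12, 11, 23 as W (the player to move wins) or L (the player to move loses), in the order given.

12: W, 11: L, 23: W

Classify positions by backward induction: terminal positions (no move available) are L. From any other position, the mover wins iff some move reaches an L.
n=0: no move → L
n=1: can move to 0, which is L ⇒ W
n=2: can move to 0, which is L ⇒ W
n=3: moves to 2(W), 1(W); every one is W ⇒ L
n=4: can move to 3, which is L ⇒ W
n=5: can move to 3, which is L ⇒ W
n=6: can move to 0, which is L ⇒ W
n=7: can move to 3, which is L ⇒ W
n=8: moves to 7(W), 6(W), 4(W), 2(W); every one is W ⇒ L
n=9: can move to 8, which is L ⇒ W
n=10: can move to 8, which is L ⇒ W
n=11: moves to 10(W), 9(W), 7(W), 5(W); every one is W ⇒ L
n=12: can move to 11, which is L ⇒ W
n=13: can move to 11, which is L ⇒ W
n=14: can move to 8, which is L ⇒ W
n=15: can move to 11, which is L ⇒ W
n=16: moves to 15(W), 14(W), 12(W), 10(W); every one is W ⇒ L
n=17: can move to 16, which is L ⇒ W
n=18: can move to 16, which is L ⇒ W
n=19: moves to 18(W), 17(W), 15(W), 13(W); every one is W ⇒ L
n=20: can move to 19, which is L ⇒ W
n=21: can move to 19, which is L ⇒ W
n=22: can move to 16, which is L ⇒ W
n=23: can move to 19, which is L ⇒ W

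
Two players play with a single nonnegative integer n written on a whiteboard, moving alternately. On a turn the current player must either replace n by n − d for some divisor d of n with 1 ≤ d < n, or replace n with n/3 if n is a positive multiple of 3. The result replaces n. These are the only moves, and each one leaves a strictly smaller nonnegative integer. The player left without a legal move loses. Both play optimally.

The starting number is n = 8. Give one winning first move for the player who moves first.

Move to 4.

Work bottom-up. With no move the player to move loses. Otherwise the position is W if at least one move leads to an L position for the opponent, and L if every move leads to a W.
n=0: no move → L
n=1: no move → L
n=2: reaches L-position 1 → W
n=3: reaches L-position 1 → W
n=4: only reaches 2(W), 3(W), all W → L
n=5: reaches L-position 4 → W
n=6: reaches L-position 4 → W
n=7: only reaches 6(W), which is W → L
n=8: reaches L-position 4 → W
From 8, the L positions reachable in one move are: 4, 7. Any move reaching one of these is winning.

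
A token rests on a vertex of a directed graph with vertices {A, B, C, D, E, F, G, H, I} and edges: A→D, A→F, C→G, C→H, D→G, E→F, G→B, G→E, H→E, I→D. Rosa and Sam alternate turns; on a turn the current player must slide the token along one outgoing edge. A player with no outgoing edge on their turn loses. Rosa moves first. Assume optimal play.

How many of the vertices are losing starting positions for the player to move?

4

Work bottom-up. With no move the player to move loses. Otherwise the position is W if at least one move leads to an L position for the opponent, and L if every move leads to a W.
Every edge goes from a vertex to one that appears earlier in the order B, F, E, G, H, D, C, A, I, so processing vertices in that order labels each vertex after all of its successors.
B: no outgoing edge → L
F: no outgoing edge → L
E: can move to F, which is L ⇒ W
G: can move to B, which is L ⇒ W
H: the only move is to E(W), a W ⇒ L
D: the only move is to G(W), a W ⇒ L
C: can move to H, which is L ⇒ W
A: can move to D, which is L ⇒ W
I: can move to D, which is L ⇒ W
The L vertices are B, D, F, H; that is 4 in all.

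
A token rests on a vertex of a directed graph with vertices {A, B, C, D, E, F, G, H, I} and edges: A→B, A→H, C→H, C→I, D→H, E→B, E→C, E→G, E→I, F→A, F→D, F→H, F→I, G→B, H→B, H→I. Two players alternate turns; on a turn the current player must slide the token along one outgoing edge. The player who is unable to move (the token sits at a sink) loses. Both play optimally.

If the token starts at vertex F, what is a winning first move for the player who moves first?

Build the W/L table. Terminal = L. A non-terminal position is W if it has a move to some L; otherwise it is L.
Every edge goes from a vertex to one that appears earlier in the order B, I, G, H, C, E, D, A, F, so processing vertices in that order labels each vertex after all of its successors.
B: no outgoing edge → L
I: no outgoing edge → L
G: →B(L), so W
H: →I(L), so W
C: →I(L), so W
E: →I(L), so W
D: →H(W) only, which is W, so L
A: →B(L), so W
F: →D(L), so W
From F, the L positions reachable in one move are: D, I. Any move reaching one of these is winning.

Move to D.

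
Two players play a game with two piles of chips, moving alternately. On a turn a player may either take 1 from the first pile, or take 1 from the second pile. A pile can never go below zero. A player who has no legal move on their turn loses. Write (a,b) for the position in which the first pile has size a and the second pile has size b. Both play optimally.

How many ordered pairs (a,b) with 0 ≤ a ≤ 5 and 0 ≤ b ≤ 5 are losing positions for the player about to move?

Label each position W (a win for the player to move) or L (a loss). A position with no legal move is L; any other position is W exactly when some move reaches an L, and L when every move reaches a W.
Every move lowers a or b (never raises either), so fill the grid row by row in increasing a, and left to right within a row: each cell's successors are then already labelled.
      b=0  b=1  b=2  b=3  b=4  b=5
a=0:    L    W    L    W    L    W
a=1:    W    L    W    L    W    L
a=2:    L    W    L    W    L    W
a=3:    W    L    W    L    W    L
a=4:    L    W    L    W    L    W
a=5:    W    L    W    L    W    L
Cells with no legal move (terminal, hence L): (0,0).
The remaining L cells, each justified by listing all of its moves:
(0,2): L (sole option (0,1)(W) is W)
(0,4): L (sole option (0,3)(W) is W)
(1,1): L (options (0,1)(W), (1,0)(W) are all W)
(1,3): L (options (0,3)(W), (1,2)(W) are all W)
(1,5): L (options (0,5)(W), (1,4)(W) are all W)
(2,0): L (sole option (1,0)(W) is W)
(2,2): L (options (1,2)(W), (2,1)(W) are all W)
(2,4): L (options (1,4)(W), (2,3)(W) are all W)
(3,1): L (options (2,1)(W), (3,0)(W) are all W)
(3,3): L (options (2,3)(W), (3,2)(W) are all W)
(3,5): L (options (2,5)(W), (3,4)(W) are all W)
(4,0): L (sole option (3,0)(W) is W)
(4,2): L (options (3,2)(W), (4,1)(W) are all W)
(4,4): L (options (3,4)(W), (4,3)(W) are all W)
(5,1): L (options (4,1)(W), (5,0)(W) are all W)
(5,3): L (options (4,3)(W), (5,2)(W) are all W)
(5,5): L (options (4,5)(W), (5,4)(W) are all W)
Every other cell has at least one move into one of the L cells above, so it is W.
L cells per row: a=0: 3, a=1: 3, a=2: 3, a=3: 3, a=4: 3, a=5: 3; total 18.

18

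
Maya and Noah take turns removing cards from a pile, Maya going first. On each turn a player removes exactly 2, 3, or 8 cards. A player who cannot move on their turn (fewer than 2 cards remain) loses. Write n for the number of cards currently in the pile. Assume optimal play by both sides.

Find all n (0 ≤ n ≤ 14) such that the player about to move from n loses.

Build the W/L table. Terminal = L. A non-terminal position is W if it has a move to some L; otherwise it is L.
n=0: no move → L
n=1: no move → L
n=2: →0(L), so W
n=3: →1(L), so W
n=4: →1(L), so W
n=5: →3(W), 2(W) — all W, so L
n=6: →4(W), 3(W) — all W, so L
n=7: →5(L), so W
n=8: →6(L), so W
n=9: →6(L), so W
n=10: →8(W), 7(W), 2(W) — all W, so L
n=11: →9(W), 8(W), 3(W) — all W, so L
n=12: →10(L), so W
n=13: →11(L), so W
n=14: →11(L), so W
Reading off the rows marked L gives the requested list; there are 6 such values of n.

0, 1, 5, 6, 10, 11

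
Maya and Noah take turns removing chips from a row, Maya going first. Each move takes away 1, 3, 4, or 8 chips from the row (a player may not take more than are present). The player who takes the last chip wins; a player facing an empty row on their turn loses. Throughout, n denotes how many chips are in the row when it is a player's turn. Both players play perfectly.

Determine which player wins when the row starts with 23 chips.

Noah wins.

Use the standard recursion: the mover loses at a terminal position; elsewhere, the mover wins exactly when some move hands the opponent an L position.
n=0: no move → L
n=1: →0(L), so W
n=2: →1(W) only, which is W, so L
n=3: →2(L), so W
n=4: →0(L), so W
n=5: →2(L), so W
n=6: →2(L), so W
n=7: →6(W), 4(W), 3(W) — all W, so L
n=8: →7(L), so W
n=9: →8(W), 6(W), 5(W), 1(W) — all W, so L
n=10: →9(L), so W
n=11: →7(L), so W
n=12: →9(L), so W
n=13: →9(L), so W
n=14: →13(W), 11(W), 10(W), 6(W) — all W, so L
n=15: →14(L), so W
n=16: →15(W), 13(W), 12(W), 8(W) — all W, so L
n=17: →16(L), so W
n=18: →14(L), so W
n=19: →16(L), so W
n=20: →16(L), so W
n=21: →20(W), 18(W), 17(W), 13(W) — all W, so L
n=22: →21(L), so W
n=23: →22(W), 20(W), 19(W), 15(W) — all W, so L
Every move from 23 reaches a W position, so the mover loses.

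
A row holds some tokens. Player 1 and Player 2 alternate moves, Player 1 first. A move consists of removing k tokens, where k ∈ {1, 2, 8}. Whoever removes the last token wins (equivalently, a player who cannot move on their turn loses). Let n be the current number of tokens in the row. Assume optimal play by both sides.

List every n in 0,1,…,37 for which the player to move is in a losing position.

0, 3, 6, 9, 12, 15, 18, 21, 24, 27, 30, 33, 36

Use the standard recursion: the mover loses at a terminal position; elsewhere, the mover wins exactly when some move hands the opponent an L position.
n=0: no move → L
n=1: →0(L), so W
n=2: →0(L), so W
n=3: →2(W), 1(W) — all W, so L
n=4: →3(L), so W
n=5: →3(L), so W
n=6: →5(W), 4(W) — all W, so L
n=7: →6(L), so W
n=8: →6(L), so W
n=9: →8(W), 7(W), 1(W) — all W, so L
n=10: →9(L), so W
n=11: →9(L), so W
n=12: →11(W), 10(W), 4(W) — all W, so L
n=13: →12(L), so W
n=14: →12(L), so W
n=15: →14(W), 13(W), 7(W) — all W, so L
n=16: →15(L), so W
n=17: →15(L), so W
n=18: →17(W), 16(W), 10(W) — all W, so L
n=19: →18(L), so W
n=20: →18(L), so W
n=21: →20(W), 19(W), 13(W) — all W, so L
n=22: →21(L), so W
n=23: →21(L), so W
n=24: →23(W), 22(W), 16(W) — all W, so L
n=25: →24(L), so W
n=26: →24(L), so W
n=27: →26(W), 25(W), 19(W) — all W, so L
n=28: →27(L), so W
n=29: →27(L), so W
n=30: →29(W), 28(W), 22(W) — all W, so L
n=31: →30(L), so W
n=32: →30(L), so W
n=33: →32(W), 31(W), 25(W) — all W, so L
n=34: →33(L), so W
n=35: →33(L), so W
n=36: →35(W), 34(W), 28(W) — all W, so L
n=37: →36(L), so W
The losing starting values of n are exactly the entries labelled L in this table (13 of them).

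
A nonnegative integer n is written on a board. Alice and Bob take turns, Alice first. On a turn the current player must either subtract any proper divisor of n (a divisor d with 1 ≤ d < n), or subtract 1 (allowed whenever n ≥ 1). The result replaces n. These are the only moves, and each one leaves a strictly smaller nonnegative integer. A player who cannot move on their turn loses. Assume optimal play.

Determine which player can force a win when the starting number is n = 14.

Alice wins.

Positions with no move are L. A position that does have a move is losing for the player to move precisely when every available move leads to a winning position for the opponent. Fill in the labels:
n=0: no move → L
n=1: W (go to 0, an L position)
n=2: L (sole option 1(W) is W)
n=3: W (go to 2, an L position)
n=4: W (go to 2, an L position)
n=5: L (sole option 4(W) is W)
n=6: W (go to 5, an L position)
n=7: L (sole option 6(W) is W)
n=8: W (go to 7, an L position)
n=9: L (options 6(W), 8(W) are all W)
n=10: W (go to 5, an L position)
n=11: L (sole option 10(W) is W)
n=12: W (go to 9, an L position)
n=13: L (sole option 12(W) is W)
n=14: W (go to 7, an L position)
From 14 Alice can move to 7, reaching an L position.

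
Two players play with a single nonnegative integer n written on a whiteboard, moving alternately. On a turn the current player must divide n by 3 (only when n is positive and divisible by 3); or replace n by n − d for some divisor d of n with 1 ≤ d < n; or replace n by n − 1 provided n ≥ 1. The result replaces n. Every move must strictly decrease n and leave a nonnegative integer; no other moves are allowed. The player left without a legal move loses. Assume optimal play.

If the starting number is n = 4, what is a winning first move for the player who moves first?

Build the W/L table. Terminal = L. A non-terminal position is W if it has a move to some L; otherwise it is L.
n=0: no move → L
n=1: W (go to 0, an L position)
n=2: L (sole option 1(W) is W)
n=3: W (go to 2, an L position)
n=4: W (go to 2, an L position)
From 4, the L positions reachable in one move are: 2.

Move to 2.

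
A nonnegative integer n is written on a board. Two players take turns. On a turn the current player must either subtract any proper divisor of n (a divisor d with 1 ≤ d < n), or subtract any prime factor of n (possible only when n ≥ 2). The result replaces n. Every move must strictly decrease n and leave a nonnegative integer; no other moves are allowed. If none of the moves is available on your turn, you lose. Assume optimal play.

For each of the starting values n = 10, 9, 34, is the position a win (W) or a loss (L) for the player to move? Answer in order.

Compute win/loss labels from the base case upward. A position with no move is L. Any other position is W if it can reach an L in one move, else L.
n=0: no move → L
n=1: no move → L
n=2: W (go to 0, an L position)
n=3: W (go to 0, an L position)
n=4: L (options 2(W), 3(W) are all W)
n=5: W (go to 0, an L position)
n=6: W (go to 4, an L position)
n=7: W (go to 0, an L position)
n=8: W (go to 4, an L position)
n=9: L (options 6(W), 8(W) are all W)
n=10: W (go to 9, an L position)
n=11: W (go to 0, an L position)
n=12: W (go to 9, an L position)
n=13: W (go to 0, an L position)
n=14: L (options 7(W), 12(W), 13(W) are all W)
n=15: W (go to 14, an L position)
n=16: W (go to 14, an L position)
n=17: W (go to 0, an L position)
n=18: W (go to 9, an L position)
n=19: W (go to 0, an L position)
n=20: L (options 10(W), 15(W), 16(W), 18(W), 19(W) are all W)
n=21: W (go to 14, an L position)
n=22: W (go to 20, an L position)
n=23: W (go to 0, an L position)
n=24: W (go to 20, an L position)
n=25: W (go to 20, an L position)
n=26: L (options 13(W), 24(W), 25(W) are all W)
n=27: W (go to 26, an L position)
n=28: W (go to 14, an L position)
n=29: W (go to 0, an L position)
n=30: W (go to 20, an L position)
n=31: W (go to 0, an L position)
n=32: L (options 16(W), 24(W), 28(W), 30(W), 31(W) are all W)
n=33: W (go to 32, an L position)
n=34: W (go to 32, an L position)

10: W, 9: L, 34: W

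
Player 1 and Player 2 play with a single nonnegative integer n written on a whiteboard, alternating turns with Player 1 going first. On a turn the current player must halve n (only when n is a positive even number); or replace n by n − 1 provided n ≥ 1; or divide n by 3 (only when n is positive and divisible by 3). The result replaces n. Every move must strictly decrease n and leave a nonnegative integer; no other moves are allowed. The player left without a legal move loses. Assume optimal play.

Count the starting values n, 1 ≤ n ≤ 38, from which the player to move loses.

Positions with no move are L. A position that does have a move is losing for the player to move precisely when every available move leads to a winning position for the opponent. Fill in the labels:
n=0: no move → L
n=1: →0(L), so W
n=2: →1(W) only, which is W, so L
n=3: →2(L), so W
n=4: →2(L), so W
n=5: →4(W) only, which is W, so L
n=6: →2(L), so W
n=7: →6(W) only, which is W, so L
n=8: →7(L), so W
n=9: →3(W), 8(W) — all W, so L
n=10: →5(L), so W
n=11: →10(W) only, which is W, so L
n=12: →11(L), so W
n=13: →12(W) only, which is W, so L
n=14: →7(L), so W
n=15: →5(L), so W
n=16: →8(W), 15(W) — all W, so L
n=17: →16(L), so W
n=18: →9(L), so W
n=19: →18(W) only, which is W, so L
n=20: →19(L), so W
n=21: →7(L), so W
n=22: →11(L), so W
n=23: →22(W) only, which is W, so L
n=24: →23(L), so W
n=25: →24(W) only, which is W, so L
n=26: →13(L), so W
n=27: →9(L), so W
n=28: →14(W), 27(W) — all W, so L
n=29: →28(L), so W
n=30: →10(W), 15(W), 29(W) — all W, so L
n=31: →30(L), so W
n=32: →16(L), so W
n=33: →11(L), so W
n=34: →17(W), 33(W) — all W, so L
n=35: →34(L), so W
n=36: →12(W), 18(W), 35(W) — all W, so L
n=37: →36(L), so W
n=38: →19(L), so W
L entries with 1 ≤ n ≤ 38 (n=0 is outside the asked range and is not counted): n = 2, 5, 7, 9, 11, 13, 16, 19, 23, 25, 28, 30, 34, 36; that makes 14.

14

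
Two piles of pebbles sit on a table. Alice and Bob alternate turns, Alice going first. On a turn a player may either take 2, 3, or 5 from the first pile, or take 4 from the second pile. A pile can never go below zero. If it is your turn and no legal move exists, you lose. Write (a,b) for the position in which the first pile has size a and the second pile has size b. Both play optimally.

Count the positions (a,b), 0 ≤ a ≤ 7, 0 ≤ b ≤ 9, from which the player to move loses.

Work bottom-up. With no move the player to move loses. Otherwise the position is W if at least one move leads to an L position for the opponent, and L if every move leads to a W.
Every move lowers a or b (never raises either), so fill the grid row by row in increasing a, and left to right within a row: each cell's successors are then already labelled.
      b=0  b=1  b=2  b=3  b=4  b=5  b=6  b=7  b=8  b=9
a=0:    L    L    L    L    W    W    W    W    L    L
a=1:    L    L    L    L    W    W    W    W    L    L
a=2:    W    W    W    W    L    L    L    L    W    W
a=3:    W    W    W    W    L    L    L    L    W    W
a=4:    W    W    W    W    W    W    W    W    W    W
a=5:    W    W    W    W    W    W    W    W    W    W
a=6:    W    W    W    W    W    W    W    W    W    W
a=7:    L    L    L    L    W    W    W    W    L    L
Cells with no legal move (terminal, hence L): (0,0), (0,1), (0,2), (0,3), (1,0), (1,1), (1,2), (1,3).
The remaining L cells, each justified by listing all of its moves:
(0,8): L (sole option (0,4)(W) is W)
(0,9): L (sole option (0,5)(W) is W)
(1,8): L (sole option (1,4)(W) is W)
(1,9): L (sole option (1,5)(W) is W)
(2,4): L (options (0,4)(W), (2,0)(W) are all W)
(2,5): L (options (0,5)(W), (2,1)(W) are all W)
(2,6): L (options (0,6)(W), (2,2)(W) are all W)
(2,7): L (options (0,7)(W), (2,3)(W) are all W)
(3,4): L (options (1,4)(W), (0,4)(W), (3,0)(W) are all W)
(3,5): L (options (1,5)(W), (0,5)(W), (3,1)(W) are all W)
(3,6): L (options (1,6)(W), (0,6)(W), (3,2)(W) are all W)
(3,7): L (options (1,7)(W), (0,7)(W), (3,3)(W) are all W)
(7,0): L (options (5,0)(W), (4,0)(W), (2,0)(W) are all W)
(7,1): L (options (5,1)(W), (4,1)(W), (2,1)(W) are all W)
(7,2): L (options (5,2)(W), (4,2)(W), (2,2)(W) are all W)
(7,3): L (options (5,3)(W), (4,3)(W), (2,3)(W) are all W)
(7,8): L (options (5,8)(W), (4,8)(W), (2,8)(W), (7,4)(W) are all W)
(7,9): L (options (5,9)(W), (4,9)(W), (2,9)(W), (7,5)(W) are all W)
Every other cell has at least one move into one of the L cells above, so it is W.
L cells per row: a=0: 6, a=1: 6, a=2: 4, a=3: 4, a=4: 0, a=5: 0, a=6: 0, a=7: 6; total 26.

26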